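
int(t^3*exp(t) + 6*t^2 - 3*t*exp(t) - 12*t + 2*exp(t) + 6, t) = (t - 1)^3*(exp(t) + 2) + C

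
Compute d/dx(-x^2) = -2*x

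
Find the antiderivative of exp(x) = exp(x) + C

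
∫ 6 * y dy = 3*y^2 + C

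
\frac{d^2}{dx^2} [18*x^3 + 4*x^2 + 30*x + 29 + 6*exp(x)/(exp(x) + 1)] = (108*x*exp(3*x) + 324*x*exp(2*x) + 324*x*exp(x) + 108*x + 8*exp(3*x) + 18*exp(2*x) + 30*exp(x) + 8)/(exp(3*x) + 3*exp(2*x) + 3*exp(x) + 1)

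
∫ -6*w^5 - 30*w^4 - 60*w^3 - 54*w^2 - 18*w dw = -w^6 - 6*w^5 - 15*w^4 - 18*w^3 - 9*w^2 + C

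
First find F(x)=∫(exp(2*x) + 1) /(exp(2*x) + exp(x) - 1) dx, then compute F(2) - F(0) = log(-exp(-2) + 1 + exp(2))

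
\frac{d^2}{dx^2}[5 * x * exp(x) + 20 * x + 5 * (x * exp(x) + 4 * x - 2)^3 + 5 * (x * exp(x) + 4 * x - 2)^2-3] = 45*x^3*exp(3*x) + 240*x^3*exp(2*x) + 240*x^3*exp(x) + 90*x^2*exp(3*x) + 620*x^2*exp(2*x) + 1240*x^2*exp(x) + 30*x*exp(3*x) + 160*x*exp(2*x) + 685*x*exp(x) + 1920*x - 50*exp(2*x) - 310*exp(x) - 800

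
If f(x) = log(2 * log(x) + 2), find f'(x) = 1/(x*log(x) + x)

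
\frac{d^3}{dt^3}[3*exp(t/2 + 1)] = 3*exp(t/2 + 1)/8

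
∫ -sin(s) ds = cos(s) + C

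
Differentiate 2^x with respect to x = 2^x*log(2)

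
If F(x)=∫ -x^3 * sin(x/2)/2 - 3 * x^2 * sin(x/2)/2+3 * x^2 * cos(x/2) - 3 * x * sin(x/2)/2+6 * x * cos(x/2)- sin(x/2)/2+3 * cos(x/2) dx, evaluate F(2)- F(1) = -8*cos(1/2) + 27*cos(1)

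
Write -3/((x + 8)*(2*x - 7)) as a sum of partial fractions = -6/(23*(2*x - 7)) + 3/(23*(x + 8))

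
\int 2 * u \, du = u^2 + C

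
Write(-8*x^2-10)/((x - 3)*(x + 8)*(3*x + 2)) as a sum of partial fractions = 61/(121*(3*x + 2)) - 261/(121*(x + 8)) - 82/(121*(x - 3))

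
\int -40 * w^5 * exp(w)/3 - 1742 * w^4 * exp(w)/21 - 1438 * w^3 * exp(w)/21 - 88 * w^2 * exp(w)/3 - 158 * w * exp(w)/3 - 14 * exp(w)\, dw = -2*w*(5*w + 7)*(28*w^3 - 5*w^2 + 14*w + 21)*exp(w)/21 + C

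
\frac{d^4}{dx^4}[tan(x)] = 24*tan(x)^5 + 40*tan(x)^3 + 16*tan(x)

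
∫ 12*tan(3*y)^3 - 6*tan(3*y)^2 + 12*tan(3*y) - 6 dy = -2*tan(3*y) + 2/cos(3*y)^2 + C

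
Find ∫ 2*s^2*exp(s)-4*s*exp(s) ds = 2*(s - 2)^2*exp(s) + C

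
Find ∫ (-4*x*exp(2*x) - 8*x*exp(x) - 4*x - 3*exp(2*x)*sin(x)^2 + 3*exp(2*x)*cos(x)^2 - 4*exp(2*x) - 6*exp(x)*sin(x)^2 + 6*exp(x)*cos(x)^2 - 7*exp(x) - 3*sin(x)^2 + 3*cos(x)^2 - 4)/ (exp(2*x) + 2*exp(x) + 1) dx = (-(exp(x) + 1)*(4*x^2 + 8*x - 3*sin(2*x) - 10)/2 + exp(x))/(exp(x) + 1) + C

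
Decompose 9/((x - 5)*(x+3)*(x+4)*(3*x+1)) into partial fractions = -243/(1408*(3*x + 1)) - 1/(11*(x + 4)) + 9/(64*(x + 3)) + 1/(128*(x - 5))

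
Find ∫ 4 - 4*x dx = -2*x^2 + 4*x + C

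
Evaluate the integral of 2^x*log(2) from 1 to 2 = 2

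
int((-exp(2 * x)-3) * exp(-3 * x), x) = (exp(2*x) + 1)*exp(-3*x) + C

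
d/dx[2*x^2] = 4*x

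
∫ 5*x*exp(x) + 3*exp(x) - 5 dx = (5*x - 2)*(exp(x) - 1) + C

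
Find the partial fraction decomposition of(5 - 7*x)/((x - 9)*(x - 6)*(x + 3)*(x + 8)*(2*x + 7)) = -472/(4275*(2*x + 7)) + 61/(10710*(x + 8)) + 13/(270*(x + 3)) + 37/(7182*(x - 6)) - 29/(7650*(x - 9))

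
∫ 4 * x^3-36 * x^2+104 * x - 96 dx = x^4 - 12*x^3 + 52*x^2 - 96*x + C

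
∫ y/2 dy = y^2/4 + C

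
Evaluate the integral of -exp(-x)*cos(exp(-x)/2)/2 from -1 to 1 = -sin(E/2) + sin(exp(-1)/2)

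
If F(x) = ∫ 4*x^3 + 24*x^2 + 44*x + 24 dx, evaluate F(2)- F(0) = 216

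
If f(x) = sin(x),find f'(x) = cos(x)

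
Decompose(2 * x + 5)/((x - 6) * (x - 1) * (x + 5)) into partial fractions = -5/(66*(x + 5)) - 7/(30*(x - 1)) + 17/(55*(x - 6))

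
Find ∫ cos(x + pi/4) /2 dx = sin(x + pi/4)/2 + C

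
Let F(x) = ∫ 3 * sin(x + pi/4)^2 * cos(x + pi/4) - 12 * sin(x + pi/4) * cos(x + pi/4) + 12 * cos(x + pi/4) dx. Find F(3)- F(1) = (-2 + sin(pi/4 + 3))^3 - (-2 + sin(pi/4 + 1))^3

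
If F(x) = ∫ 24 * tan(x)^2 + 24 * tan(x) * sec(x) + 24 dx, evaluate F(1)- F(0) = -24 + 24*tan(1) + 24/cos(1)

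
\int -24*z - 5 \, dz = -12*z^2 - 5*z + C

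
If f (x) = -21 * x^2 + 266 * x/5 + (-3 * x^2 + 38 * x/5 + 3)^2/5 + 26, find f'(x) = 36*x^3/5 - 684*x^2/25 - 3262*x/125 + 1558/25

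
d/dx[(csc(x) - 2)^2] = 2*(2 - 1/sin(x))*cos(x)/sin(x)^2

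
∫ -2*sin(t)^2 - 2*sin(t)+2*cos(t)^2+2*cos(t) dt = (sqrt(2)*sin(t + pi/4) + 1)^2 + C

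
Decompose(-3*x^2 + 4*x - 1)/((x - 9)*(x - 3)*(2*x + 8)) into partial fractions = -5/(14*(x + 4)) + 4/(21*(x - 3)) - 4/(3*(x - 9))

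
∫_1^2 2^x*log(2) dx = 2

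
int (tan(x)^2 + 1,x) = tan(x) + C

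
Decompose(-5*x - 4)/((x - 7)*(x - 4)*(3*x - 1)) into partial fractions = -51/(220*(3*x - 1)) + 8/(11*(x - 4)) - 13/(20*(x - 7))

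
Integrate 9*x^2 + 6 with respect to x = 3*x^3 + 6*x + C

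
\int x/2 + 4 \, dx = x^2/4 + 4*x + C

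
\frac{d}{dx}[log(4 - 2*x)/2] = 1/(2*x - 4)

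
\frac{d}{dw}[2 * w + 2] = 2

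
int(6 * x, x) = 3*x^2 + C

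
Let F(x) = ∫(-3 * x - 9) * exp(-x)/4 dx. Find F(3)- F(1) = -15*exp(-1)/4 + 21*exp(-3)/4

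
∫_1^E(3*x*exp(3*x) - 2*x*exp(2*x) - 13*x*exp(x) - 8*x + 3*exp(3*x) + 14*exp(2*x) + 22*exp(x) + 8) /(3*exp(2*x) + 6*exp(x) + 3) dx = -4*exp(2)/3 - 4/3 - E/(1 + E) + exp(E)/(1 + exp(E)) + 5*E/3 + exp(1 + E)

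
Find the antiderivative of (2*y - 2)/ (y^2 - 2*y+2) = log((y - 1)^2 + 1) + C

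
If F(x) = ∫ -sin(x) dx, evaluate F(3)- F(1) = cos(3) - cos(1)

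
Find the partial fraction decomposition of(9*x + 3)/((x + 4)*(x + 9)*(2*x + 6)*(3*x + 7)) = -243/(200*(3*x + 7)) + 13/(200*(x + 9)) - 33/(50*(x + 4)) + 1/(x + 3)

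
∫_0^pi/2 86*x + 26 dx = 8 + 2*pi^2 + 10*pi + (-2 + 5*pi/2)*(4 + 7*pi/2)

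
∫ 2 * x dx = x^2 + C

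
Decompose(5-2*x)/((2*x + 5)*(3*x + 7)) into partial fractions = 29/(3*x + 7) - 20/(2*x + 5)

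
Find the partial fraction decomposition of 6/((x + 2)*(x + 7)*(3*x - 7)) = 27/(182*(3*x - 7)) + 3/(70*(x + 7)) - 6/(65*(x + 2))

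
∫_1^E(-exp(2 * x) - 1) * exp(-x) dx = -exp(E) - exp(-1) + exp(-E) + E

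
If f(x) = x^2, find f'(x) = 2*x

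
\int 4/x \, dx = 4*log(x) + C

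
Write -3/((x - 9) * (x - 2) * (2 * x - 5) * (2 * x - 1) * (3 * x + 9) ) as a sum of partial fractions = 2/(357*(2*x - 1)) + 2/(143*(2*x - 5)) - 1/(4620*(x + 3)) - 1/(105*(x - 2)) - 1/(18564*(x - 9))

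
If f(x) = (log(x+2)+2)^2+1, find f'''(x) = (4*log(x + 2) + 2)/(x^3 + 6*x^2 + 12*x + 8)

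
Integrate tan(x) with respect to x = log(2*sec(x)) + C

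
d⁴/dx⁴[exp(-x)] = exp(-x)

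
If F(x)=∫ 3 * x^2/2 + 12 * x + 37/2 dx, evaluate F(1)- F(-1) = 38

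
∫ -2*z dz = -z^2 + C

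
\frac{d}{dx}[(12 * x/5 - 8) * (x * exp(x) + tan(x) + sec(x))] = 12*x^2*exp(x)/5 - 16*x*exp(x)/5 + 12*x*sin(x)/(5*cos(x)^2) + 12*x/(5*cos(x)^2) - 8*exp(x) - 8*sin(x)/cos(x)^2 + 12*tan(x)/5 + 12/(5*cos(x)) - 8/cos(x)^2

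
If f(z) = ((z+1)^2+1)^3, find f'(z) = 6*z^5 + 30*z^4 + 72*z^3 + 96*z^2 + 72*z + 24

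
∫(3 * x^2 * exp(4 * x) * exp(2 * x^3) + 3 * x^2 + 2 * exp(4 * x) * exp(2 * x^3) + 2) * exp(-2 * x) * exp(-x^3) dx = 2*sinh(x*(x^2 + 2)) + C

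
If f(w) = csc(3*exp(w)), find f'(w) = -3*exp(w)*cot(3*exp(w))*csc(3*exp(w))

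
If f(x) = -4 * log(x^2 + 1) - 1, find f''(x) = (8*x^2 - 8)/(x^4 + 2*x^2 + 1)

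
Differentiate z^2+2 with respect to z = 2*z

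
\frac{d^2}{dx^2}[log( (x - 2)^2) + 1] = -2/(x^2 - 4*x + 4)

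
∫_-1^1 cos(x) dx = 2*sin(1)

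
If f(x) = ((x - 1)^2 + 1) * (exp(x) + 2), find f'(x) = x^2*exp(x) + 4*x - 4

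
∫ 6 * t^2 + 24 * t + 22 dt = 2*t^3 + 12*t^2 + 22*t + C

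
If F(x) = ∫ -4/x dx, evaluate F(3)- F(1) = -4*log(3)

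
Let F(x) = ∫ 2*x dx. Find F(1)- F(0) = 1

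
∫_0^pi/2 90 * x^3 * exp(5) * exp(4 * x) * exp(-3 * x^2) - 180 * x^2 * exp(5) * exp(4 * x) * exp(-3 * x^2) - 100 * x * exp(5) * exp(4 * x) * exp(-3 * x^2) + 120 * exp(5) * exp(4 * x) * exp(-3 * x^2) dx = -25*exp(5) + 5*(-3*pi^2/4 + 5 + 2*pi)*exp(-3*pi^2/4 + 5 + 2*pi)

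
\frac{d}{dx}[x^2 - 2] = 2*x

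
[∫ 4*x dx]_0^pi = 2*pi^2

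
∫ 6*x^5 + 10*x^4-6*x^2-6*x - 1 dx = x^6 + 2*x^5 - 2*x^3 - 3*x^2 - x + C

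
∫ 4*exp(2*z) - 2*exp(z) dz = 2*(exp(z) - 1)*exp(z) + C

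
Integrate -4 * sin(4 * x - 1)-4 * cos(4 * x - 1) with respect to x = -sin(4*x - 1) + cos(4*x - 1) + C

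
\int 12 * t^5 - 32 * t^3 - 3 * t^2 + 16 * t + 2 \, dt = 2*t^6 - 8*t^4 - t^3 + 8*t^2 + 2*t + C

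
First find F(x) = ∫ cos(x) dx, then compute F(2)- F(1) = -sin(1) + sin(2)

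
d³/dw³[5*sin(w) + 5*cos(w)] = 5*sin(w) - 5*cos(w)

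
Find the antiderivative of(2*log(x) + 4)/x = (log(x) + 2)^2 + C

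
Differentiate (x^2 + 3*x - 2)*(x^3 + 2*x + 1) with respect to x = 5*x^4 + 12*x^3 + 14*x - 1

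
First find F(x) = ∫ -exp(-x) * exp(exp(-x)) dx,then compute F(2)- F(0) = -E + exp(exp(-2))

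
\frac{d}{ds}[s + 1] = 1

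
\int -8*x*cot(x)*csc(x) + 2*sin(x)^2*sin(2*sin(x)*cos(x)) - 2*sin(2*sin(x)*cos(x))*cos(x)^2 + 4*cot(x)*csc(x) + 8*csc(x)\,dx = (8*x - 4)*csc(x) + cos(sin(2*x)) + C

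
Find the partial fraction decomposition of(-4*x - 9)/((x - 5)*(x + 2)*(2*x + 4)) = 29/(98*(x + 2)) + 1/(14*(x + 2)^2) - 29/(98*(x - 5))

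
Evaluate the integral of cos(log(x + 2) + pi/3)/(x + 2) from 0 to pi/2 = -sin(log(2) + pi/3) + sin(pi/3 + log(pi/2 + 2))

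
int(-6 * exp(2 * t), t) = -3*exp(2*t) + C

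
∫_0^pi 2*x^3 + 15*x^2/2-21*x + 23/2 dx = 4 + (-1 + pi)^3*(pi/2 + 4)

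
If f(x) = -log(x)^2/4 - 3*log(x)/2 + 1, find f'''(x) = (-2*log(x) - 3)/(2*x^3)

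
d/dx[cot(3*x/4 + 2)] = -3/(4*sin(3*x/4 + 2)^2)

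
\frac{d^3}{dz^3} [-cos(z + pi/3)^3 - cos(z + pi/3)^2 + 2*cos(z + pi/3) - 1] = 6*sin(z + pi/3)^3 - 21*sin(z + pi/3)*cos(z + pi/3)^2 + 2*sin(z + pi/3) - 4*cos(2*z + pi/6)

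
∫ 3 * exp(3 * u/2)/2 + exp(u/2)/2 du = (exp(u) + 1)*exp(u/2) + C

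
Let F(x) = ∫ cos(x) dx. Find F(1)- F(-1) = 2*sin(1)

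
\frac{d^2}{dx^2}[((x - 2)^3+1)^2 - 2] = 30*x^4 - 240*x^3 + 720*x^2 - 948*x + 456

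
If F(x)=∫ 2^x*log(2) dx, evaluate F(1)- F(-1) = 3/2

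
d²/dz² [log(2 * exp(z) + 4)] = 2*exp(z)/(exp(2*z) + 4*exp(z) + 4)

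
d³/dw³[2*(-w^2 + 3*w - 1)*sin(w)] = 2*w^2*cos(w) + 12*w*sin(w) - 6*w*cos(w) - 18*sin(w) - 10*cos(w)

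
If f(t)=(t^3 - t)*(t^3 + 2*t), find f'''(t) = 120*t^3 + 24*t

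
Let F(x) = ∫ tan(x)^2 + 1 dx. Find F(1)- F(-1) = 2*tan(1)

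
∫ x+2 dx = x^2/2 + 2*x + C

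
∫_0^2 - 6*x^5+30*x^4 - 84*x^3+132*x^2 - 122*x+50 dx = 0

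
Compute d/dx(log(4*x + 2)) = 2/(2*x + 1)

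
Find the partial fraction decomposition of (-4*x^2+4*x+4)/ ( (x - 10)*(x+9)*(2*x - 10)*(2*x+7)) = -236/(5049*(2*x + 7)) + 89/(1463*(x + 9)) + 19/(595*(x - 5)) - 178/(2565*(x - 10))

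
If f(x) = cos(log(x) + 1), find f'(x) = -sin(log(x) + 1)/x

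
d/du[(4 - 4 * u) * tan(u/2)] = -2*u/cos(u/2)^2 - 4*tan(u/2) + 2/cos(u/2)^2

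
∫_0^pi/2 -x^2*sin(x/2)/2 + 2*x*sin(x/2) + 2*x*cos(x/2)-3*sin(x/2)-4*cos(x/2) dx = -6 + sqrt(2)*((-2 + pi/2)^2 + 2)/2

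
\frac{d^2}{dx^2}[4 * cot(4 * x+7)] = 128*cos(4*x + 7)/sin(4*x + 7)^3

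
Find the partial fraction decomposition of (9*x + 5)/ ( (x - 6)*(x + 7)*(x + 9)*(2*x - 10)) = 19/(210*(x + 9)) - 29/(312*(x + 7)) - 25/(168*(x - 5)) + 59/(390*(x - 6))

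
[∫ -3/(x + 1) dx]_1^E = -3*log(1 + E) + 3*log(2)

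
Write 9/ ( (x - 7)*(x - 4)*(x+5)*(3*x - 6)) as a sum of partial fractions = -1/(252*(x + 5)) + 3/(70*(x - 2)) - 1/(18*(x - 4)) + 1/(60*(x - 7))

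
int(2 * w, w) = w^2 + C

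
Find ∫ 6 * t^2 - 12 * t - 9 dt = 2*t^3 - 6*t^2 - 9*t + C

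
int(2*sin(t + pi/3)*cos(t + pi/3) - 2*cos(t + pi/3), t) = (sin(t + pi/3) - 1)^2 + C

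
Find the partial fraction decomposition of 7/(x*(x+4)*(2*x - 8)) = 7/(64*(x + 4)) + 7/(64*(x - 4)) - 7/(32*x)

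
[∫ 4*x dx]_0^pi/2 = pi^2/2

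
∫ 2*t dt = t^2 + C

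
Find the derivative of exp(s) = exp(s)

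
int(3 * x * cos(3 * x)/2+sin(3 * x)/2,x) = x*sin(3*x)/2 + C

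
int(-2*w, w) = -w^2 + C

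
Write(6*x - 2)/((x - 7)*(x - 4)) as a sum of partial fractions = -22/(3*(x - 4)) + 40/(3*(x - 7))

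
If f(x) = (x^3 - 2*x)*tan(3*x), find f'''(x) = 162*x^3*tan(3*x)^4 + 216*x^3*tan(3*x)^2 + 54*x^3 + 162*x^2*tan(3*x)^3 + 162*x^2*tan(3*x) - 324*x*tan(3*x)^4 - 378*x*tan(3*x)^2 - 54*x - 108*tan(3*x)^3 - 102*tan(3*x)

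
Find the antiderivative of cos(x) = sin(x) + C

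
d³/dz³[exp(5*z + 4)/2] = 125*exp(5*z + 4)/2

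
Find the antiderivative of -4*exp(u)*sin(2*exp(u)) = 2*cos(2*exp(u)) + C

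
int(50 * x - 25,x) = 25*x^2 - 25*x + C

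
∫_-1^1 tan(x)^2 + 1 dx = 2*tan(1)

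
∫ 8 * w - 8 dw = 4*w^2 - 8*w + C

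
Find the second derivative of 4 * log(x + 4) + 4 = -4/(x^2 + 8*x + 16)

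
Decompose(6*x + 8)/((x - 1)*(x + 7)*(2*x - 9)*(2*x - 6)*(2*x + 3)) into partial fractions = 1/(1485*(2*x + 3)) + 5/(207*(2*x - 9)) - 17/(20240*(x + 7)) + 1/(80*(x - 1)) - 13/(540*(x - 3))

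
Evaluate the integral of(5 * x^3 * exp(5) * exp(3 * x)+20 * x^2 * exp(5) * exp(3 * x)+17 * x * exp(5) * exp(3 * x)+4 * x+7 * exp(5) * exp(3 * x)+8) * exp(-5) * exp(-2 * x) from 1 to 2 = -17*E - 9*exp(-9) + 7*exp(-7) + 74*exp(2)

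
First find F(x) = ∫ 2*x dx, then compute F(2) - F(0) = 4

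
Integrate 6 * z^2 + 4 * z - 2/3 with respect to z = 2*z^3 + 2*z^2 - 2*z/3 + C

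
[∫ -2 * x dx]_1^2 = -3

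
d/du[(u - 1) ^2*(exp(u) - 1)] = u^2*exp(u) - 2*u - exp(u) + 2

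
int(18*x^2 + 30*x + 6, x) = 6*x^3 + 15*x^2 + 6*x + C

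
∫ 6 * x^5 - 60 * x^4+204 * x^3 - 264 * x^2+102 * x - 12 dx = x^6 - 12*x^5 + 51*x^4 - 88*x^3 + 51*x^2 - 12*x + C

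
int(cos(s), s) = sin(s) + C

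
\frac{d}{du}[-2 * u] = -2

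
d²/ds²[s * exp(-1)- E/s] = -2*E/s^3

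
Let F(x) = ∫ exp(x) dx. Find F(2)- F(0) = -1 + exp(2)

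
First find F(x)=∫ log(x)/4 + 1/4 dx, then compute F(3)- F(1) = 3*log(3)/4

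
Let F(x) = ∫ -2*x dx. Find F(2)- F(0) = -4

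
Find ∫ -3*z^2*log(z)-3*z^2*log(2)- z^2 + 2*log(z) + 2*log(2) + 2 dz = -z*(z^2 - 2)*log(2*z) + C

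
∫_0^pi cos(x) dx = 0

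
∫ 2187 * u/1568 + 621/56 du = 2187*u^2/3136 + 621*u/56 + C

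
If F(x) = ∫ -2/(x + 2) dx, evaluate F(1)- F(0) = -2*log(3) + 2*log(2)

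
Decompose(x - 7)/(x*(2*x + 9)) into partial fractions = 23/(9*(2*x + 9)) - 7/(9*x)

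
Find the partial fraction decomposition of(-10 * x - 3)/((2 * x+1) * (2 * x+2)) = 2/(2*x + 1) - 7/(2*(x + 1))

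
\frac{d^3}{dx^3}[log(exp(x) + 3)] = (-3*exp(2*x) + 9*exp(x))/(exp(3*x) + 9*exp(2*x) + 27*exp(x) + 27)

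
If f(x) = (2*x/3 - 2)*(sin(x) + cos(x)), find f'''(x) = 2*x*sin(x)/3 - 2*x*cos(x)/3 - 4*sin(x)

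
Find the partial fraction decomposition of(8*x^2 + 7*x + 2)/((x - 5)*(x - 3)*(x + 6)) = 248/(99*(x + 6)) - 95/(18*(x - 3)) + 237/(22*(x - 5))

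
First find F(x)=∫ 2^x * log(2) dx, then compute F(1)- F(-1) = 3/2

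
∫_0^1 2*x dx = 1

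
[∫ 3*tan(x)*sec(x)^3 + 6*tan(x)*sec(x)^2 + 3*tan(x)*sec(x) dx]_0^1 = -8 + (1 + sec(1))^3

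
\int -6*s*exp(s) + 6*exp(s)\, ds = 6*(2 - s)*exp(s) + C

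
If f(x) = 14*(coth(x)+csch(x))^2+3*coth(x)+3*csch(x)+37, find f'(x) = -(28*sinh(x) + 3*cosh(x) + 3 + 56/tanh(x) + 56/sinh(x))/sinh(x)^2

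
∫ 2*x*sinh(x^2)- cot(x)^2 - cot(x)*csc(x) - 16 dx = -15*x + cot(x) + cosh(x^2) + csc(x) + C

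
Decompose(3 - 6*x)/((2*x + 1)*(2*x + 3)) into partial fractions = -6/(2*x + 3) + 3/(2*x + 1)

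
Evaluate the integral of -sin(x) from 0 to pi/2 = -1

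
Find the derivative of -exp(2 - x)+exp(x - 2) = (exp(2*x - 4) + 1)*exp(2 - x)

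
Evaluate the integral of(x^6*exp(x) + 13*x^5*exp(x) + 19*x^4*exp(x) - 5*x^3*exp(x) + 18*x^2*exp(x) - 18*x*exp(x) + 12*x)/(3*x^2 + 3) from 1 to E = -2*log(2) - E/3 + 2*log(1 + exp(2)) + (-3*E + exp(3)/3 + 3*exp(2))*exp(1 + E)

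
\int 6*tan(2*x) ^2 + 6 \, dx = 3*tan(2*x) + C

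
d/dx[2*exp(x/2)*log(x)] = (x*exp(x/2)*log(x) + 2*exp(x/2))/x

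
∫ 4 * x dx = 2*x^2 + C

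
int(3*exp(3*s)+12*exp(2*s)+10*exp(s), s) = (exp(s) + 2)^3 - 2*exp(s) + C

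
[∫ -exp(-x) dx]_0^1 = -1 + exp(-1)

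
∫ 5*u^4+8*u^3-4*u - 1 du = u^5 + 2*u^4 - 2*u^2 - u + C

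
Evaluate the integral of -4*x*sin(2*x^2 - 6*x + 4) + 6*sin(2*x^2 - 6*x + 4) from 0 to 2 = 1 - cos(4)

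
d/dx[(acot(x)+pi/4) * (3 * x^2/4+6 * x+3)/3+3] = (4*x^3*acot(x) + pi*x^3 + 16*x^2*acot(x) - 2*x^2 + 4*pi*x^2 + 4*x*acot(x) - 16*x + pi*x + 16*acot(x) - 8 + 4*pi)/(8*x^2 + 8)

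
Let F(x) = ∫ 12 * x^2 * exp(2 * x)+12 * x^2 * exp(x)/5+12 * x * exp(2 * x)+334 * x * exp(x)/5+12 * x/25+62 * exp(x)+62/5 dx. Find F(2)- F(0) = -746/5 + 4*exp(2) + 6*(27/5 + 2*exp(2))^2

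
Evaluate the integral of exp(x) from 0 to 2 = -1 + exp(2)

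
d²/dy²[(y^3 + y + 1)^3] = 72*y^7 + 126*y^5 + 90*y^4 + 60*y^3 + 72*y^2 + 24*y + 6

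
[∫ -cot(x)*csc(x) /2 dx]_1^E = -csc(1)/2 + csc(E)/2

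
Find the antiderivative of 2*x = x^2 + C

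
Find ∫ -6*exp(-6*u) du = exp(-6*u) + C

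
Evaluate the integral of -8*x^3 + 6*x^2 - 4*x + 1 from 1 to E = (1 - E)*(1 + 2*E + 2*exp(3))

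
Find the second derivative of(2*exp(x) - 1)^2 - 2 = 16*exp(2*x) - 4*exp(x)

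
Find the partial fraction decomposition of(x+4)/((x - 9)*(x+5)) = 1/(14*(x + 5)) + 13/(14*(x - 9))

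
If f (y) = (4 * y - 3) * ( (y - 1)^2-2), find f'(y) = 12*y^2 - 22*y + 2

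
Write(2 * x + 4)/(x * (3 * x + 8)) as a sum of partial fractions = 1/(2*(3*x + 8)) + 1/(2*x)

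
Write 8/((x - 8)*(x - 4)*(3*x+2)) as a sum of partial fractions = 18/(91*(3*x + 2)) - 1/(7*(x - 4)) + 1/(13*(x - 8))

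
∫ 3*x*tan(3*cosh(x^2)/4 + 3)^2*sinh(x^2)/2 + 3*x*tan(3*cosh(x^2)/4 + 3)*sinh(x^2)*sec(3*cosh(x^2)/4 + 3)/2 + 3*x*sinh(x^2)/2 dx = tan(3*cosh(x^2)/4 + 3) + sec(3*cosh(x^2)/4 + 3) + C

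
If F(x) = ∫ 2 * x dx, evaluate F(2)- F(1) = 3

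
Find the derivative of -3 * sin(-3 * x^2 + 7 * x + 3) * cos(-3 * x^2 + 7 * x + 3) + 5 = -18*x*sin(-3*x^2 + 7*x + 3)^2 + 18*x*cos(-3*x^2 + 7*x + 3)^2 + 21*sin(-3*x^2 + 7*x + 3)^2 - 21*cos(-3*x^2 + 7*x + 3)^2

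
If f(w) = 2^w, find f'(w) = 2^w*log(2)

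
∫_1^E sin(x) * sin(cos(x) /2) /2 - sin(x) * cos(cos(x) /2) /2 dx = sqrt(2)*(-sin((2*cos(1) + pi)/4) + sin((2*cos(E) + pi)/4))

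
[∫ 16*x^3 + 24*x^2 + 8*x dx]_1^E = -16 + (2*E + 2*exp(2))^2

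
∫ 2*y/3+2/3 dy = y^2/3 + 2*y/3 + C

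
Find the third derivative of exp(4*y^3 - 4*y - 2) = (1728*y^6 - 1728*y^4 + 864*y^3 + 576*y^2 - 288*y - 40)*exp(4*y^3 - 4*y - 2)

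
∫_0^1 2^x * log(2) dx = 1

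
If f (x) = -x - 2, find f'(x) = -1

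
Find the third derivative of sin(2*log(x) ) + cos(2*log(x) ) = 8*(2*sin(2*log(x)) + cos(2*log(x)))/x^3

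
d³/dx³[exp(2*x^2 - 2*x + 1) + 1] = 64*x^3*exp(2*x^2 - 2*x + 1) - 96*x^2*exp(2*x^2 - 2*x + 1) + 96*x*exp(2*x^2 - 2*x + 1) - 32*exp(2*x^2 - 2*x + 1)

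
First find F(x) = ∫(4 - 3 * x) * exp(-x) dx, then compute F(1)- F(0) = 2*exp(-1) + 1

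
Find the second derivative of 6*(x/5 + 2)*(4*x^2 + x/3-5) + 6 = 144*x/5 + 484/5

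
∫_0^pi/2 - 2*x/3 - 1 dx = -pi/2 - pi^2/12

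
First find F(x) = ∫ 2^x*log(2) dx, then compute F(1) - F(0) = 1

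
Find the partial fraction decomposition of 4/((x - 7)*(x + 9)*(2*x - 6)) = 1/(96*(x + 9)) - 1/(24*(x - 3)) + 1/(32*(x - 7))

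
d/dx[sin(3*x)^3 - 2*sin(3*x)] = -9*cos(3*x)^3 + 3*cos(3*x)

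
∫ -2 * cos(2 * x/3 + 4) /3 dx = -sin(2*x/3 + 4) + C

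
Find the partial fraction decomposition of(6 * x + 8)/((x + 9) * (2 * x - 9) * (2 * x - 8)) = 70/(27*(2*x - 9)) - 23/(351*(x + 9)) - 16/(13*(x - 4))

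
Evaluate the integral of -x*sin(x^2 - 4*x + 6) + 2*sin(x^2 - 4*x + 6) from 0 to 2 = -cos(6)/2 + cos(2)/2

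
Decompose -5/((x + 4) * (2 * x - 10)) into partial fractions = 5/(18*(x + 4)) - 5/(18*(x - 5))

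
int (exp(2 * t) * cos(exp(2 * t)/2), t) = sin(exp(2*t)/2) + C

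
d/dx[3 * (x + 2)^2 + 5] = 6*x + 12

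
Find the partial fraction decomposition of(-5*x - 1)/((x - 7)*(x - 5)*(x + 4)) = 19/(99*(x + 4)) + 13/(9*(x - 5)) - 18/(11*(x - 7))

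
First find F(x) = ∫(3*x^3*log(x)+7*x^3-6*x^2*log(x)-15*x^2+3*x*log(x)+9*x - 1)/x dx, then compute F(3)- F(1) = 8*log(3) + 16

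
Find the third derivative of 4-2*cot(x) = 12*cot(x)^4 + 16*cot(x)^2 + 4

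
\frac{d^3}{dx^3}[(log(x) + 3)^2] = (4*log(x) + 6)/x^3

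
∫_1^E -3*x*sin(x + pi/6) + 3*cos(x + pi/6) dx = 3*E*cos(pi/6 + E) - 3*cos(pi/6 + 1)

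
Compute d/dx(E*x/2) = E/2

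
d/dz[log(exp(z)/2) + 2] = 1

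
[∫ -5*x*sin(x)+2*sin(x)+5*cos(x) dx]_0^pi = 4 - 5*pi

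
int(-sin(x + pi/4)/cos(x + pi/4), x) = log(2*cos(x + pi/4)) + C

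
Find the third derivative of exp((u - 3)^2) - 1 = 8*u^3*exp(u^2 - 6*u + 9) - 72*u^2*exp(u^2 - 6*u + 9) + 228*u*exp(u^2 - 6*u + 9) - 252*exp(u^2 - 6*u + 9)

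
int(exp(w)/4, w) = exp(w)/4 + C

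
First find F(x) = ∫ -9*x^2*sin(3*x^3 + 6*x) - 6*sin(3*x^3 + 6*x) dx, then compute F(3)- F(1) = cos(99) - cos(9)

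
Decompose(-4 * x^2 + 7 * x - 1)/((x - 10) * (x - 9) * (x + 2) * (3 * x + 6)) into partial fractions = 2323/(52272*(x + 2)) - 31/(396*(x + 2)^2) + 262/(363*(x - 9)) - 331/(432*(x - 10))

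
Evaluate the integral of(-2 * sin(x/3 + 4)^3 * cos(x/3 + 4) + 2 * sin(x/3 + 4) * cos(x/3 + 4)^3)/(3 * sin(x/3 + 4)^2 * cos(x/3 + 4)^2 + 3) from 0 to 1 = -log(9 - cos(16)) + log(9 - cos(52/3))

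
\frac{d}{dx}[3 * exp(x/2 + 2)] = 3*exp(x/2 + 2)/2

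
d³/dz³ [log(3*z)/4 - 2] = 1/(2*z^3)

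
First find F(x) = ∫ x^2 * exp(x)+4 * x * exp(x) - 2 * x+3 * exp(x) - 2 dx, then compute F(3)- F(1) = -12 - 4*E + 16*exp(3)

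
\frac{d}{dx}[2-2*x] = -2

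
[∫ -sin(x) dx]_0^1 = -1 + cos(1)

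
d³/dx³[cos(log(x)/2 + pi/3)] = (-7*sin(log(x)/2 + pi/3) + 6*cos(log(x)/2 + pi/3))/(8*x^3)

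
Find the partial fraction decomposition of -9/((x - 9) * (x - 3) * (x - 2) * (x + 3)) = 1/(40*(x + 3)) - 9/(35*(x - 2)) + 1/(4*(x - 3)) - 1/(56*(x - 9))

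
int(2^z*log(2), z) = 2^z + C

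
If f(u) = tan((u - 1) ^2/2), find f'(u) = u*tan(u^2/2 - u + 1/2)^2 + u - tan(u^2/2 - u + 1/2)^2 - 1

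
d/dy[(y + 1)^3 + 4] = 3*y^2 + 6*y + 3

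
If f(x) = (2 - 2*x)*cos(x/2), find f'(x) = x*sin(x/2) - sin(x/2) - 2*cos(x/2)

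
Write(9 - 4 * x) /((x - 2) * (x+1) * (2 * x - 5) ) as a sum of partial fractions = -4/(7*(2*x - 5)) + 13/(21*(x + 1)) - 1/(3*(x - 2))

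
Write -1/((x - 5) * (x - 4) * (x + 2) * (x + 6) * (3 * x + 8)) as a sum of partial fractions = 81/(9200*(3*x + 8)) - 1/(4400*(x + 6)) - 1/(336*(x + 2)) + 1/(1200*(x - 4)) - 1/(1771*(x - 5))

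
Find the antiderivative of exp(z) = exp(z) + C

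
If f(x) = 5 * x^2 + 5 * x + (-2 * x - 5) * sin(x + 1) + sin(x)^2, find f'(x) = -2*x*cos(x + 1) + 10*x + sin(2*x) - 2*sin(x + 1) - 5*cos(x + 1) + 5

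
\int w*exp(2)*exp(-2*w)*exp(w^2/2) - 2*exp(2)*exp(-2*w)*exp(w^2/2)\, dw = exp((w - 2)^2/2) + C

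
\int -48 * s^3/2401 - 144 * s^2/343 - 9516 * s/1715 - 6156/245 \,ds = -12*s^4/2401 - 48*s^3/343 - 4758*s^2/1715 - 6156*s/245 + C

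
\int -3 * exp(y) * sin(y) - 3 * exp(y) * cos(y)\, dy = -3*exp(y)*sin(y) + C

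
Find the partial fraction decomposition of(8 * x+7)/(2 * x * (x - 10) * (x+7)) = -7/(34*(x + 7)) + 87/(340*(x - 10)) - 1/(20*x)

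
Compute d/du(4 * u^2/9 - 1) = 8*u/9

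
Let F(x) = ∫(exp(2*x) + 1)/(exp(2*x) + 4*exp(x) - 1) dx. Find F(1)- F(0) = -log(4) + log(-exp(-1) + E + 4)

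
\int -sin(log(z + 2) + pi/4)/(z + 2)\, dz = cos(log(z + 2) + pi/4) + C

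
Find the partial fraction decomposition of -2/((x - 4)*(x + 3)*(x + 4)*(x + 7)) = 1/(66*(x + 7)) - 1/(12*(x + 4)) + 1/(14*(x + 3)) - 1/(308*(x - 4))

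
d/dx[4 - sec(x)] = -tan(x)*sec(x)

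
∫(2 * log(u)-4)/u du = (log(u) - 2)^2 + C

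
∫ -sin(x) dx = cos(x) + C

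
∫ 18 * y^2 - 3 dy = 6*y^3 - 3*y + C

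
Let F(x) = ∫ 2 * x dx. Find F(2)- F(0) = 4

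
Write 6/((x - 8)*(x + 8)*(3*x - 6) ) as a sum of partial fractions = 1/(80*(x + 8)) - 1/(30*(x - 2)) + 1/(48*(x - 8))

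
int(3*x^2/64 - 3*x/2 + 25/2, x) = x^3/64 - 3*x^2/4 + 25*x/2 + C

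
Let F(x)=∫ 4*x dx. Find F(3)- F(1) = 16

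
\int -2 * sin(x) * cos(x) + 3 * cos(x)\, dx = 3*sin(x) + cos(x)^2 + C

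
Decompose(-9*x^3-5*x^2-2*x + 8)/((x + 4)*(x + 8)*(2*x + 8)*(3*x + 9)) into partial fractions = -539/(60*(x + 8)) + 5/(12*(x + 4)) - 64/(3*(x + 4)^2) + 106/(15*(x + 3))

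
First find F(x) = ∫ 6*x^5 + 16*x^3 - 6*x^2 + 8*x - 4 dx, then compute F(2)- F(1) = 117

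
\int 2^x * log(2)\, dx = 2^x + C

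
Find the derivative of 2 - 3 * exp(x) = -3*exp(x)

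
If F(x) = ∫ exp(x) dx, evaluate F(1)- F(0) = -1 + E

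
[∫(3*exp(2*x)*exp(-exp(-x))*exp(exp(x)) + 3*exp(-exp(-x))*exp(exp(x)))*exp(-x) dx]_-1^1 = -3*exp(-E + exp(-1)) + 3*exp(E - exp(-1))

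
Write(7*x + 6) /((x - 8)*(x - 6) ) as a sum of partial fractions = -24/(x - 6) + 31/(x - 8)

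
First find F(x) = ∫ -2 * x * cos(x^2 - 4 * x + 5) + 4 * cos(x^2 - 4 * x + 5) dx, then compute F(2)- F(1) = -sin(1) + sin(2)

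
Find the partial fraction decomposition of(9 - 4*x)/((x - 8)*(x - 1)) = -5/(7*(x - 1)) - 23/(7*(x - 8))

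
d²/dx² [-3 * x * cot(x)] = 6*(-x*cos(x)/sin(x) + 1)/sin(x)^2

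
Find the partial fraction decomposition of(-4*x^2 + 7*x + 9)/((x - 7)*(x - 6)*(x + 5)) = -21/(22*(x + 5)) + 93/(11*(x - 6)) - 23/(2*(x - 7))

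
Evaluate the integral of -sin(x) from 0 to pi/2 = -1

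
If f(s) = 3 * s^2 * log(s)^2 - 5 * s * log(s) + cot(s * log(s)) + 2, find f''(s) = (6*s*log(s)^2 + 2*s*log(s)^2*cos(s*log(s))/sin(s*log(s))^3 + 18*s*log(s) + 4*s*log(s)*cos(s*log(s))/sin(s*log(s))^3 + 6*s + 2*s*cos(s*log(s))/sin(s*log(s))^3 - 5 - 1/sin(s*log(s))^2)/s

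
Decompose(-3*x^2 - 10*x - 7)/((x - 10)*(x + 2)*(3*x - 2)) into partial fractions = 135/(224*(3*x - 2)) + 1/(96*(x + 2)) - 407/(336*(x - 10))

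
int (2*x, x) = x^2 + C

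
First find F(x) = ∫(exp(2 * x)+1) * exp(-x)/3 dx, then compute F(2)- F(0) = -exp(-2)/3 + exp(2)/3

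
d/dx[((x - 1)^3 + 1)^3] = 9*x^8 - 72*x^7 + 252*x^6 - 486*x^5 + 540*x^4 - 324*x^3 + 81*x^2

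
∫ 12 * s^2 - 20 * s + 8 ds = 4*s^3 - 10*s^2 + 8*s + C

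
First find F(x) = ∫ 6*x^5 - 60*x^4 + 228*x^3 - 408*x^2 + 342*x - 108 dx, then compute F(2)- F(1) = -1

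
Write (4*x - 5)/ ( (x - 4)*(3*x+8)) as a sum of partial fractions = 47/(20*(3*x + 8)) + 11/(20*(x - 4))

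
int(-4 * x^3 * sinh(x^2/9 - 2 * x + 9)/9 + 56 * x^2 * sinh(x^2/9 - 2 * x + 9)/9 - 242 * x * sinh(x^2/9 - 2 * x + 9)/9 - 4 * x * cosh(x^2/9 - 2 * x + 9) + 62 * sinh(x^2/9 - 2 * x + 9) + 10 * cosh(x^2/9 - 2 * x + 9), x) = -(2*x^2 - 10*x + 31)*cosh((x - 9)^2/9) + C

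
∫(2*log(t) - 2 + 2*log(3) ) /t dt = (log(3*t) - 1)^2 + C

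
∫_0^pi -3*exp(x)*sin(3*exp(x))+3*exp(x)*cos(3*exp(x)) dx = sqrt(2)*(-sin(pi/4 + 3) + sin(pi/4 + 3*exp(pi)))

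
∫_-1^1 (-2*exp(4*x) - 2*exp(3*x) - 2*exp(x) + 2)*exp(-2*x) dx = -4*E - (E - exp(-1))^2 + 4*exp(-1) + (-E + exp(-1))^2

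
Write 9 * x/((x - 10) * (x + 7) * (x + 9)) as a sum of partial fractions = -81/(38*(x + 9)) + 63/(34*(x + 7)) + 90/(323*(x - 10))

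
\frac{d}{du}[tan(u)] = cos(u)^(-2)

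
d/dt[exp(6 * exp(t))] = 6*exp(t + 6*exp(t))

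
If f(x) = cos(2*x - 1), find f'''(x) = 8*sin(2*x - 1)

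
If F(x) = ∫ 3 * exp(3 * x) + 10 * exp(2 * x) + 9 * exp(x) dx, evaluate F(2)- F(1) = -(2 + E)^3 - (2 + exp(2))^2 - E + exp(2) + (2 + E)^2 + (2 + exp(2))^3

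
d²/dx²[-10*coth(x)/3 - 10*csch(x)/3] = -10*(cosh(x) + 1)^2/(3*sinh(x)^3)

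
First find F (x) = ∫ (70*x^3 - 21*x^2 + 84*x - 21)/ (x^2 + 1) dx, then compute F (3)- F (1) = -7*log(2) + 7*log(10) + 238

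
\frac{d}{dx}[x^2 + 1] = 2*x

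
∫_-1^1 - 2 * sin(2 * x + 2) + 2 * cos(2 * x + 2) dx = -1 + sin(4) + cos(4)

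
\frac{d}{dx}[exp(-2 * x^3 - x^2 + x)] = -6*x^2*exp(-2*x^3 - x^2 + x) - 2*x*exp(-2*x^3 - x^2 + x) + exp(-2*x^3 - x^2 + x)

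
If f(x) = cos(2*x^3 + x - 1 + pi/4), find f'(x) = -6*x^2*sin(2*x^3 + x - 1 + pi/4) - sin(2*x^3 + x - 1 + pi/4)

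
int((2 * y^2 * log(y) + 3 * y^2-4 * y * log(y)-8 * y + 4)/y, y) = (y - 2)^2*(log(y) + 1) + C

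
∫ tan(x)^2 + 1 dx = tan(x) + C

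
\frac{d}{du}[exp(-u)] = -exp(-u)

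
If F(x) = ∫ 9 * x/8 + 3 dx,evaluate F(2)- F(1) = 75/16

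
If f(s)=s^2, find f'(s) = 2*s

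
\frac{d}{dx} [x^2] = 2*x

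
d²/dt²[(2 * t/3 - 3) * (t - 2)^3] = 8*t^2 - 42*t + 52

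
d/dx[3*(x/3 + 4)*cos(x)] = -x*sin(x) - 12*sin(x) + cos(x)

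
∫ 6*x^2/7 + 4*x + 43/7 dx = 2*x^3/7 + 2*x^2 + 43*x/7 + C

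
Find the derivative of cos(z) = -sin(z)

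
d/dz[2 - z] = -1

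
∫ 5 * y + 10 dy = 5*y^2/2 + 10*y + C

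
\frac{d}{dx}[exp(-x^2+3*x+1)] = -2*x*exp(-x^2 + 3*x + 1) + 3*exp(-x^2 + 3*x + 1)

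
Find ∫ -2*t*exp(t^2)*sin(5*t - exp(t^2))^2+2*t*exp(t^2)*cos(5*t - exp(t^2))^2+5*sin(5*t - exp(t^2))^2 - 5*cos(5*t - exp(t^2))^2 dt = -sin(10*t - 2*exp(t^2))/2 + C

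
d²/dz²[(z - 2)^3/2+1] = 3*z - 6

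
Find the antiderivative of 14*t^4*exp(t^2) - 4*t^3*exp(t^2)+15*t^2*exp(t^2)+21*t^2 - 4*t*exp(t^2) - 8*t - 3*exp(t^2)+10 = t*(7*t^2 - 4*t - (-7*t^2 + 2*t + 3)*exp(t^2) + 10) + C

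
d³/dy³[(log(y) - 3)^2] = (4*log(y) - 18)/y^3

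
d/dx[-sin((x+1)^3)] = -3*(x + 1)^2*cos(x^3 + 3*x^2 + 3*x + 1)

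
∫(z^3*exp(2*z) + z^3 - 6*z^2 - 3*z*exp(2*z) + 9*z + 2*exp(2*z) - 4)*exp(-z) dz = 2*(z - 1)^3*sinh(z) + C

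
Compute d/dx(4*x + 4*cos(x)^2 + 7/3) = 4 - 4*sin(2*x)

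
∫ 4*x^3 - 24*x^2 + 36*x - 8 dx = x^4 - 8*x^3 + 18*x^2 - 8*x + C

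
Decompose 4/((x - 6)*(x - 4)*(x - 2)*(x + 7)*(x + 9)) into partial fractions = 2/(2145*(x + 9)) - 2/(1287*(x + 7)) + 1/(198*(x - 2)) - 1/(143*(x - 4)) + 1/(390*(x - 6))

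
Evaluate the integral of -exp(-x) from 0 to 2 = -1 + exp(-2)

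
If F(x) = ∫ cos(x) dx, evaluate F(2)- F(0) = sin(2)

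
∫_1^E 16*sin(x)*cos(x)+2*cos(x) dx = -8*sin(1)^2 - 2*sin(1) + 2*sin(E) + 8*sin(E)^2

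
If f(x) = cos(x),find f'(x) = -sin(x)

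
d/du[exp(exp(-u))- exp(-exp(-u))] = (-exp(2*exp(-u)) - 1)*exp(-u - exp(-u))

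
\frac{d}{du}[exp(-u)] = -exp(-u)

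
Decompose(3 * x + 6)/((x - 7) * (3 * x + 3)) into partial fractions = -1/(8*(x + 1)) + 9/(8*(x - 7))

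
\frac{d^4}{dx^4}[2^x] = 2^x*log(2)^4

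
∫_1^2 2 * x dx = 3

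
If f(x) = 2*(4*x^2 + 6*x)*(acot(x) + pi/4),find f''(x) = (16*x^4*acot(x) + 4*pi*x^4 - 16*x^3 + 32*x^2*acot(x) + 8*pi*x^2 - 32*x + 16*acot(x) - 24 + 4*pi)/(x^4 + 2*x^2 + 1)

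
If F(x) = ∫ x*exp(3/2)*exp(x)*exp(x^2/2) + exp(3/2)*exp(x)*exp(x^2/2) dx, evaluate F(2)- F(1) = -exp(3) + exp(11/2)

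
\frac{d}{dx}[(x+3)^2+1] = 2*x + 6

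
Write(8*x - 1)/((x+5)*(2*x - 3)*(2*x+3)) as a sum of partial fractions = 13/(21*(2*x + 3)) + 11/(39*(2*x - 3)) - 41/(91*(x + 5))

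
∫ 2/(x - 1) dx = log(2*(x - 1)^2) + C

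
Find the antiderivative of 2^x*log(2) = 2^x + C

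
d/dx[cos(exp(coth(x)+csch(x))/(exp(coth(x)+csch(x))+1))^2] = (cosh(x) + 1)*exp(-1/sinh(x))*exp(-1/tanh(x))*sin(2*exp(coth(x))*exp(csch(x))/(exp(coth(x))*exp(csch(x)) + 1))/((1 + exp(-1/sinh(x))*exp(-1/tanh(x)))^2*sinh(x)^2)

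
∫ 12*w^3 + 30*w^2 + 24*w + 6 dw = 3*w^4 + 10*w^3 + 12*w^2 + 6*w + C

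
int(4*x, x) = 2*x^2 + C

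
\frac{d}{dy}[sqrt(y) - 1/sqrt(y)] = (y + 1)/(2*y^(3/2))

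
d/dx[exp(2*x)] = 2*exp(2*x)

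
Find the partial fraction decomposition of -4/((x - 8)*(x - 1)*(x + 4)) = -1/(15*(x + 4)) + 4/(35*(x - 1)) - 1/(21*(x - 8))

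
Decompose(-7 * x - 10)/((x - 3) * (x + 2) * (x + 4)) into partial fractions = 9/(7*(x + 4)) - 2/(5*(x + 2)) - 31/(35*(x - 3))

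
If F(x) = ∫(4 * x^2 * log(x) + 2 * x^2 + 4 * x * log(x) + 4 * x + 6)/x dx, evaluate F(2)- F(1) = 22*log(2)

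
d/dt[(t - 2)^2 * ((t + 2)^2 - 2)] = 4*t^3 - 20*t + 8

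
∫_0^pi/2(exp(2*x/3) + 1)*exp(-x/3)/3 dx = -exp(-pi/6) + exp(pi/6)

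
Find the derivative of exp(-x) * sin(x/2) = (-2*sin(x/2) + cos(x/2))*exp(-x)/2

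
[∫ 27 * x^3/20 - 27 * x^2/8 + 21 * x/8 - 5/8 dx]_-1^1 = -7/2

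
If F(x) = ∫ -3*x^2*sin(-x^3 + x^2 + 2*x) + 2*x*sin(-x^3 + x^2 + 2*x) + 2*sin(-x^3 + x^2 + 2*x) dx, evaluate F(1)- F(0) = 1 - cos(2)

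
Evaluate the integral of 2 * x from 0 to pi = pi^2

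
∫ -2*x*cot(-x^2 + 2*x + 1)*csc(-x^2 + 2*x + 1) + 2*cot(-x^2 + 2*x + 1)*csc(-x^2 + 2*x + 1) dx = csc((x - 1)^2 - 2) + C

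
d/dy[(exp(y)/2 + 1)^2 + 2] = exp(2*y)/2 + exp(y)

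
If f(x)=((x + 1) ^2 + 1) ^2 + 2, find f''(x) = 12*x^2 + 24*x + 16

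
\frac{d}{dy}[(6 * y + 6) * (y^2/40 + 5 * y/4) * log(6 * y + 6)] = 9*y^2*log(y + 1)/20 + 3*y^2/20 + 9*y^2*log(6)/20 + 153*y*log(y + 1)/10 + 15*y/2 + 153*y*log(6)/10 + 15*log(y + 1)/2 + 15*log(6)/2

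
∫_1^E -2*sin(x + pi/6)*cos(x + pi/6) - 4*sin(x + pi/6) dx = -(cos(pi/6 + 1) + 2)^2 + (cos(pi/6 + E) + 2)^2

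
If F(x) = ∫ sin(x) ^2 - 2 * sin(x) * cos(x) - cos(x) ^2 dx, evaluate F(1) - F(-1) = -sin(2)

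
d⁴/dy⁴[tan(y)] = 24*tan(y)^5 + 40*tan(y)^3 + 16*tan(y)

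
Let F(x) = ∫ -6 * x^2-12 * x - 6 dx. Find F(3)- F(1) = -112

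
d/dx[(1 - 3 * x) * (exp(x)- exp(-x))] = (-3*x*exp(2*x) - 3*x - 2*exp(2*x) + 4)*exp(-x)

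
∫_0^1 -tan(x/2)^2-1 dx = -2*tan(1/2)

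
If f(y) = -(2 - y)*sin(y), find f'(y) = y*cos(y) + sin(y) - 2*cos(y)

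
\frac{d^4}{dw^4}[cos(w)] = cos(w)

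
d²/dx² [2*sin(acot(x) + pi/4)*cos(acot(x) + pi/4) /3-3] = (-4*x*sin(acot(x) + pi/4)^2 + 4*x*cos(acot(x) + pi/4)^2 - 8*sin(acot(x) + pi/4)*cos(acot(x) + pi/4))/(3*x^4 + 6*x^2 + 3)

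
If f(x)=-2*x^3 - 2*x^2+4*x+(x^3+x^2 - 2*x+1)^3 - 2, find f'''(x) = 504*x^6 + 1008*x^5 - 630*x^4 - 960*x^3 + 720*x^2 + 72*x - 114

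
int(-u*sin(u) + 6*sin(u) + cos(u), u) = (u - 6)*cos(u) + C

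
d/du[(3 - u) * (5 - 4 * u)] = 8*u - 17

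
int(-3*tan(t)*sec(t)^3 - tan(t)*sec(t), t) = -sec(t)^3 - sec(t) + C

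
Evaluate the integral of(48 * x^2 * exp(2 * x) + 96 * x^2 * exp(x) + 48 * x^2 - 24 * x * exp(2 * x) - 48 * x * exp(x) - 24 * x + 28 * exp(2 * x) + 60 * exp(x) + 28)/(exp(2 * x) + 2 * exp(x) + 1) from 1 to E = -12*exp(2) - 32 - 4*E/(1 + E) + 4*exp(E)/(1 + exp(E)) + 28*E + 16*exp(3)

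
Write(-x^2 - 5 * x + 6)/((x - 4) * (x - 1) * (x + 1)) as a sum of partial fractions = 1/(x + 1) - 2/(x - 4)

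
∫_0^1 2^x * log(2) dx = 1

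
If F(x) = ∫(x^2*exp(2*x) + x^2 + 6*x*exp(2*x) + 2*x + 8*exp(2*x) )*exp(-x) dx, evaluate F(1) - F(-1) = -10*exp(-1) + 10*E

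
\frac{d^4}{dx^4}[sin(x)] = sin(x)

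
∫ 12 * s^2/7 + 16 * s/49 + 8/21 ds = 4*s^3/7 + 8*s^2/49 + 8*s/21 + C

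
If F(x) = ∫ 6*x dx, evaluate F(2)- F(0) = 12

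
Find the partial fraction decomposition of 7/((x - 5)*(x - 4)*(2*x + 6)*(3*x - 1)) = 27/(440*(3*x - 1)) - 1/(160*(x + 3)) - 1/(22*(x - 4)) + 1/(32*(x - 5))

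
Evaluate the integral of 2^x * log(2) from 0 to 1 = 1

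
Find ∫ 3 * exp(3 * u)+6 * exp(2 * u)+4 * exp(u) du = (exp(u) + 1)^3 + exp(u) + C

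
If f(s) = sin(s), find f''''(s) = sin(s)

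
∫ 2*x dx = x^2 + C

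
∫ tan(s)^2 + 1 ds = tan(s) + C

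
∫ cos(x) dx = sin(x) + C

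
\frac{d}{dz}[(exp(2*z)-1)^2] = 4*exp(4*z) - 4*exp(2*z)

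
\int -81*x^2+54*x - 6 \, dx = -27*x^3 + 27*x^2 - 6*x + C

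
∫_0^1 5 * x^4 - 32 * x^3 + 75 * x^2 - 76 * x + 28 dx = 8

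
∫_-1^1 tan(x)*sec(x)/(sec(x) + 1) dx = 0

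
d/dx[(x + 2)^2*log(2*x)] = (2*x^2*log(x) + x^2 + 2*x^2*log(2) + 4*x*log(x) + 4*x*log(2) + 4*x + 4)/x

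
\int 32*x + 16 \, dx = 16*x^2 + 16*x + C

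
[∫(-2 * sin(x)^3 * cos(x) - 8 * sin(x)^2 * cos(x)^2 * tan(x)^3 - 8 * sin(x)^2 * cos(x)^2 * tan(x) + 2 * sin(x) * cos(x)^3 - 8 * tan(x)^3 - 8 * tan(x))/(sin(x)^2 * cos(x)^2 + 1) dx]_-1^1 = 0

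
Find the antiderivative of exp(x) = exp(x) + C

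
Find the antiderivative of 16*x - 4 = 8*x^2 - 4*x + C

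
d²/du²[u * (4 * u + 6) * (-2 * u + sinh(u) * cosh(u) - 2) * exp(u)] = (-8*u^3 + 10*u^2*sinh(2*u) + 8*u^2*cosh(2*u) - 68*u^2 + 23*u*sinh(2*u) + 28*u*cosh(2*u) - 140*u + 10*sinh(2*u) + 12*cosh(2*u) - 64)*exp(u)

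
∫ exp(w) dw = exp(w) + C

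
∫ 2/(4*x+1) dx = log(-4*x - 1)/2 + C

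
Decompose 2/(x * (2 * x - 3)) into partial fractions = 4/(3*(2*x - 3)) - 2/(3*x)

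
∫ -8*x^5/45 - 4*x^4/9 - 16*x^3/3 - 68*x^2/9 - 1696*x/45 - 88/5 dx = -4*x^6/135 - 4*x^5/45 - 4*x^4/3 - 68*x^3/27 - 848*x^2/45 - 88*x/5 + C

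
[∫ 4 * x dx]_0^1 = 2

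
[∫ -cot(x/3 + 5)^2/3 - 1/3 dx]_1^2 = cot(17/3) - cot(16/3)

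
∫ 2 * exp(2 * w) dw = exp(2*w) + C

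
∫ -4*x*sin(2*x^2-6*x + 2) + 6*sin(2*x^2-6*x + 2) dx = cos(2*x^2 - 6*x + 2) + C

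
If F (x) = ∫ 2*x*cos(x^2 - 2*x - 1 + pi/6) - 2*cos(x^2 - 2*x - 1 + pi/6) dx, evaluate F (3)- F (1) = sqrt(3)*sin(2)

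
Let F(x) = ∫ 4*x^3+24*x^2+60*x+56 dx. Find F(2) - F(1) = 217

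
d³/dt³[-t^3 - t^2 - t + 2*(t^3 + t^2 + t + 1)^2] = 240*t^3 + 240*t^2 + 144*t + 42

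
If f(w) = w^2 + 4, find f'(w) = 2*w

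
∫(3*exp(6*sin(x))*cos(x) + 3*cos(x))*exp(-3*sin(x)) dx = 2*sinh(3*sin(x)) + C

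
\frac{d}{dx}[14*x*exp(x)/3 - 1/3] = 14*x*exp(x)/3 + 14*exp(x)/3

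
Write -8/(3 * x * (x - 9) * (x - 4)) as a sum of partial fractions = 2/(15*(x - 4)) - 8/(135*(x - 9)) - 2/(27*x)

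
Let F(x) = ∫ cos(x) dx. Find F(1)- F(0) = sin(1)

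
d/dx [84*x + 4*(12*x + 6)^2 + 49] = 1152*x + 660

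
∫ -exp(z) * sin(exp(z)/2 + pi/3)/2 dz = cos(exp(z)/2 + pi/3) + C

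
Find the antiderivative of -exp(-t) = exp(-t) + C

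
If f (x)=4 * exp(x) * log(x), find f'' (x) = (4*x^2*exp(x)*log(x) + 8*x*exp(x) - 4*exp(x))/x^2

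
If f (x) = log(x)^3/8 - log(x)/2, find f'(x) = (3*log(x)^2 - 4)/(8*x)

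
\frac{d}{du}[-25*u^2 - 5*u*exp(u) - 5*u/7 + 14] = -5*u*exp(u) - 50*u - 5*exp(u) - 5/7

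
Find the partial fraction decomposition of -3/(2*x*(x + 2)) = 3/(4*(x + 2)) - 3/(4*x)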